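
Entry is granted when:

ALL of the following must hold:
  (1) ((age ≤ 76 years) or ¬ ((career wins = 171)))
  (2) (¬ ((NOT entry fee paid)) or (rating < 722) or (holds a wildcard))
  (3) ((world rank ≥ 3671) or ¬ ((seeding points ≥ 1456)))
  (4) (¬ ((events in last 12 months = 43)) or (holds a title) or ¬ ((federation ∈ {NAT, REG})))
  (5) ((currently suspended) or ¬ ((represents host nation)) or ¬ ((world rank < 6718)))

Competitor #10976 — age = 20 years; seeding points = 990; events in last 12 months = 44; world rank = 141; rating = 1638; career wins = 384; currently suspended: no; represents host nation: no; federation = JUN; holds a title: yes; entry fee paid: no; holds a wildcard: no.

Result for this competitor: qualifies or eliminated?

Atomic conditions:
  age ≤ 76 years: 20 ≤ 76 is true
  career wins = 171: 384 == 171 is false
  NOT entry fee paid: no → true
  rating < 722: 1638 < 722 is false
  holds a wildcard: no → false
  world rank ≥ 3671: 141 ≥ 3671 is false
  seeding points ≥ 1456: 990 ≥ 1456 is false
  events in last 12 months = 43: 44 == 43 is false
  holds a title: yes → true
  federation ∈ {NAT, REG}: JUN is not in the set → false
  currently suspended: no → false
  represents host nation: no → false
  world rank < 6718: 141 < 6718 is true
Combine:
[1.2] NOT false = true
[1] true OR true = true
[2.1] NOT true = false
[2] false OR false OR false = false
[3.2] NOT false = true
[3] false OR true = true
[4.1] NOT false = true
[4.3] NOT false = true
[4] true OR true OR true = true
[5.2] NOT false = true
[5.3] NOT true = false
[5] false OR true OR false = true
[root] true AND false AND true AND true AND true = false
Overall: false → eliminated

Eliminated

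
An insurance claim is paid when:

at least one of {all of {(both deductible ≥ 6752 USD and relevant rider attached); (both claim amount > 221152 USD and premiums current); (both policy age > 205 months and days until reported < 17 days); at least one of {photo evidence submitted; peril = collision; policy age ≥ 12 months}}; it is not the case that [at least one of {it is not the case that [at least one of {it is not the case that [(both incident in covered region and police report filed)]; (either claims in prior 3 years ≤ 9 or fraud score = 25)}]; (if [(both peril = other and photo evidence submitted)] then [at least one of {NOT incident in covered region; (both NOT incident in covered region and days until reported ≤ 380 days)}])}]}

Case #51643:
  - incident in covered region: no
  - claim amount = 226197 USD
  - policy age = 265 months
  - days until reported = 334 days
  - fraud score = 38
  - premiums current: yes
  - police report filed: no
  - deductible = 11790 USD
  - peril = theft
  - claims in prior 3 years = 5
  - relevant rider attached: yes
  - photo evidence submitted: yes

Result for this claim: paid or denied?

Atomic conditions:
  deductible ≥ 6752 USD: 11790 ≥ 6752 is true
  relevant rider attached: yes → true
  claim amount > 221152 USD: 226197 > 221152 is true
  premiums current: yes → true
  policy age > 205 months: 265 > 205 is true
  days until reported < 17 days: 334 < 17 is false
  photo evidence submitted: yes → true
  peril = collision: theft == collision is false
  policy age ≥ 12 months: 265 ≥ 12 is true
  incident in covered region: no → false
  police report filed: no → false
  claims in prior 3 years ≤ 9: 5 ≤ 9 is true
  fraud score = 25: 38 == 25 is false
  peril = other: theft == other is false
  NOT incident in covered region: no → true
  days until reported ≤ 380 days: 334 ≤ 380 is true
Combine:
[1.1] true AND true = true
[1.2] true AND true = true
[1.3] true AND false = false
[1.4] true OR false OR true = true
[1] true AND true AND false AND true = false
[2.1.1.1.1.1] false AND false = false
[2.1.1.1.1] NOT false = true
[2.1.1.1.2] true OR false = true
[2.1.1.1] true OR true = true
[2.1.1] NOT true = false
[2.1.2.1] false AND true = false
[2.1.2.2.2] true AND true = true
[2.1.2.2] true OR true = true
[2.1.2] false → true (antecedent false ⇒ implication holds) = true
[2.1] false OR true = true
[2] NOT true = false
[root] false OR false = false
Overall: false → denied

Denied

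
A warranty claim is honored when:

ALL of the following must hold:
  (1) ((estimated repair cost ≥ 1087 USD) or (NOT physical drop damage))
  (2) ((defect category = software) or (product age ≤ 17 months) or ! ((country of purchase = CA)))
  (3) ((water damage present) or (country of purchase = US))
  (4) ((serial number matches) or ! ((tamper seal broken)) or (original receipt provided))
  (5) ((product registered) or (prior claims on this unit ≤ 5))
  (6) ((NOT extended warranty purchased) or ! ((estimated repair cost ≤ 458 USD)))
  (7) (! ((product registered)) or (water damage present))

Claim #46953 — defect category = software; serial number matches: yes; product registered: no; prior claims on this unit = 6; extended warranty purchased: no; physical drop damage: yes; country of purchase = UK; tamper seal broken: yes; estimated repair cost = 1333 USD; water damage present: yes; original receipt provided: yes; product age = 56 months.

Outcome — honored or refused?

Atomic conditions:
  estimated repair cost ≥ 1087 USD: 1333 ≥ 1087 is true
  NOT physical drop damage: yes → false
  defect category = software: software == software is true
  product age ≤ 17 months: 56 ≤ 17 is false
  country of purchase = CA: UK == CA is false
  water damage present: yes → true
  country of purchase = US: UK == US is false
  serial number matches: yes → true
  tamper seal broken: yes → true
  original receipt provided: yes → true
  product registered: no → false
  prior claims on this unit ≤ 5: 6 ≤ 5 is false
  NOT extended warranty purchased: no → true
  estimated repair cost ≤ 458 USD: 1333 ≤ 458 is false
Combine:
[1] true OR false = true
[2.3] NOT false = true
[2] true OR false OR true = true
[3] true OR false = true
[4.2] NOT true = false
[4] true OR false OR true = true
[5] false OR false = false
[6.2] NOT false = true
[6] true OR true = true
[7.1] NOT false = true
[7] true OR true = true
[root] true AND true AND true AND true AND false AND true AND true = false
Overall: false → refused

Refused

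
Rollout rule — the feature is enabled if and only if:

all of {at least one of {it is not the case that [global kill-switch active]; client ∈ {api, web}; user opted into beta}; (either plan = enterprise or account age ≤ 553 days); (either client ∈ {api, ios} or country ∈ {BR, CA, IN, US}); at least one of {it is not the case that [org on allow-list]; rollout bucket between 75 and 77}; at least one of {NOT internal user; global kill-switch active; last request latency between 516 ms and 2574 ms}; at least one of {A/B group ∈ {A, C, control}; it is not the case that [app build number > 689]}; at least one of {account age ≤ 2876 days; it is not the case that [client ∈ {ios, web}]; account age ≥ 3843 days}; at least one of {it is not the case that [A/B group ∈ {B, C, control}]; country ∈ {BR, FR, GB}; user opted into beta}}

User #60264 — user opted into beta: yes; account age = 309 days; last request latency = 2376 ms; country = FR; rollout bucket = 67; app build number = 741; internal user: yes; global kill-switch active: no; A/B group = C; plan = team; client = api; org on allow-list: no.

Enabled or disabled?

Atomic conditions:
  global kill-switch active: no → false
  client ∈ {api, web}: api is in the set → true
  user opted into beta: yes → true
  plan = enterprise: team == enterprise is false
  account age ≤ 553 days: 309 ≤ 553 is true
  client ∈ {api, ios}: api is in the set → true
  country ∈ {BR, CA, IN, US}: FR is not in the set → false
  org on allow-list: no → false
  rollout bucket between 75 and 77: 67 in [75, 77] is false
  NOT internal user: yes → false
  last request latency between 516 ms and 2574 ms: 2376 in [516, 2574] is true
  A/B group ∈ {A, C, control}: C is in the set → true
  app build number > 689: 741 > 689 is true
  account age ≤ 2876 days: 309 ≤ 2876 is true
  client ∈ {ios, web}: api is not in the set → false
  account age ≥ 3843 days: 309 ≥ 3843 is false
  A/B group ∈ {B, C, control}: C is in the set → true
  country ∈ {BR, FR, GB}: FR is in the set → true
Combine:
[1.1] NOT false = true
[1] true OR true OR true = true
[2] false OR true = true
[3] true OR false = true
[4.1] NOT false = true
[4] true OR false = true
[5] false OR false OR true = true
[6.2] NOT true = false
[6] true OR false = true
[7.2] NOT false = true
[7] true OR true OR false = true
[8.1] NOT true = false
[8] false OR true OR true = true
[root] true AND true AND true AND true AND true AND true AND true AND true = true
Overall: true → enabled

Enabled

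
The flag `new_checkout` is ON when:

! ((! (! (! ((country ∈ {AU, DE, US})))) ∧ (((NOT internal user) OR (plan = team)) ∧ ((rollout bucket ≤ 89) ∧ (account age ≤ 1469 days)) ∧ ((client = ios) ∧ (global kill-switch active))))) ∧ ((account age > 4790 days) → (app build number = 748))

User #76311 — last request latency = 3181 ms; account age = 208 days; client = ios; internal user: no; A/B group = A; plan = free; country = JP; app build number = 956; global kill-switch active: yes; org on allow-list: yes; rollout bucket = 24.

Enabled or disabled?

Atomic conditions:
  country ∈ {AU, DE, US}: JP is not in the set → false
  NOT internal user: no → true
  plan = team: free == team is false
  rollout bucket ≤ 89: 24 ≤ 89 is true
  account age ≤ 1469 days: 208 ≤ 1469 is true
  client = ios: ios == ios is true
  global kill-switch active: yes → true
  account age > 4790 days: 208 > 4790 is false
  app build number = 748: 956 == 748 is false
Combine:
[1.1.1.1.1] NOT false = true
[1.1.1.1] NOT true = false
[1.1.1] NOT false = true
[1.1.2.1] true OR false = true
[1.1.2.2] true AND true = true
[1.1.2.3] true AND true = true
[1.1.2] true AND true AND true = true
[1.1] true AND true = true
[1] NOT true = false
[2] false → false (antecedent false ⇒ implication holds) = true
[root] false AND true = false
Overall: false → disabled

Disabled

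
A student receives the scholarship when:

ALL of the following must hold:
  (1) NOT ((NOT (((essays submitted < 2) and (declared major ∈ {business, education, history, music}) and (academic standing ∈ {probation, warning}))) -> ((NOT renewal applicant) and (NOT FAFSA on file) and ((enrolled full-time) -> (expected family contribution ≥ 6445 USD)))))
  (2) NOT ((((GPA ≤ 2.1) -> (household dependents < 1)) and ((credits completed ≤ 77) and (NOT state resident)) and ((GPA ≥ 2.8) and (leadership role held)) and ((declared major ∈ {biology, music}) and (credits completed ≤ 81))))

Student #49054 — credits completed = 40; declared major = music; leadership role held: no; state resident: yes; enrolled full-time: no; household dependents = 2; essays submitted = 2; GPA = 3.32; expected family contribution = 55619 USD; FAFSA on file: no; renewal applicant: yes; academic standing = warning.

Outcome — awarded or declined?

Awarded

Atomic conditions:
  essays submitted < 2: 2 < 2 is false
  declared major ∈ {business, education, history, music}: music is in the set → true
  academic standing ∈ {probation, warning}: warning is in the set → true
  NOT renewal applicant: yes → false
  NOT FAFSA on file: no → true
  enrolled full-time: no → false
  expected family contribution ≥ 6445 USD: 55619 ≥ 6445 is true
  GPA ≤ 2.1: 3.32 ≤ 2.1 is false
  household dependents < 1: 2 < 1 is false
  credits completed ≤ 77: 40 ≤ 77 is true
  NOT state resident: yes → false
  GPA ≥ 2.8: 3.32 ≥ 2.8 is true
  leadership role held: no → false
  declared major ∈ {biology, music}: music is in the set → true
  credits completed ≤ 81: 40 ≤ 81 is true
Combine:
[1.1.1.1] false AND true AND true = false
[1.1.1] NOT false = true
[1.1.2.3] false → true (antecedent false ⇒ implication holds) = true
[1.1.2] false AND true AND true = false
[1.1] true → false = false
[1] NOT false = true
[2.1.1] false → false (antecedent false ⇒ implication holds) = true
[2.1.2] true AND false = false
[2.1.3] true AND false = false
[2.1.4] true AND true = true
[2.1] true AND false AND false AND true = false
[2] NOT false = true
[root] true AND true = true
Overall: true → awarded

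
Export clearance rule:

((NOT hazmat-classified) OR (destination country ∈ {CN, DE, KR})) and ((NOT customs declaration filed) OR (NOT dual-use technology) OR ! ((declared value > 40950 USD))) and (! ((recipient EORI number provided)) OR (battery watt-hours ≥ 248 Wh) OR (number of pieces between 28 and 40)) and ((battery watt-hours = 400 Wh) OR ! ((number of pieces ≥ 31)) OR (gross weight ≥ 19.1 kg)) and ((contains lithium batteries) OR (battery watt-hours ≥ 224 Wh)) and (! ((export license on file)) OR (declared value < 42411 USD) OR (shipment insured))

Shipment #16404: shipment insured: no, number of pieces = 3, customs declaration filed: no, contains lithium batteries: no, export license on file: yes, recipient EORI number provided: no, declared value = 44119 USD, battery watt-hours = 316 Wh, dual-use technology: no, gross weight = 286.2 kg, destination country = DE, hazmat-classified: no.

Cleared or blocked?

Blocked

Atomic conditions:
  NOT hazmat-classified: no → true
  destination country ∈ {CN, DE, KR}: DE is in the set → true
  NOT customs declaration filed: no → true
  NOT dual-use technology: no → true
  declared value > 40950 USD: 44119 > 40950 is true
  recipient EORI number provided: no → false
  battery watt-hours ≥ 248 Wh: 316 ≥ 248 is true
  number of pieces between 28 and 40: 3 in [28, 40] is false
  battery watt-hours = 400 Wh: 316 == 400 is false
  number of pieces ≥ 31: 3 ≥ 31 is false
  gross weight ≥ 19.1 kg: 286.2 ≥ 19.1 is true
  contains lithium batteries: no → false
  battery watt-hours ≥ 224 Wh: 316 ≥ 224 is true
  export license on file: yes → true
  declared value < 42411 USD: 44119 < 42411 is false
  shipment insured: no → false
Combine:
[1] true OR true = true
[2.3] NOT true = false
[2] true OR true OR false = true
[3.1] NOT false = true
[3] true OR true OR false = true
[4.2] NOT false = true
[4] false OR true OR true = true
[5] false OR true = true
[6.1] NOT true = false
[6] false OR false OR false = false
[root] true AND true AND true AND true AND true AND false = false
Overall: false → blocked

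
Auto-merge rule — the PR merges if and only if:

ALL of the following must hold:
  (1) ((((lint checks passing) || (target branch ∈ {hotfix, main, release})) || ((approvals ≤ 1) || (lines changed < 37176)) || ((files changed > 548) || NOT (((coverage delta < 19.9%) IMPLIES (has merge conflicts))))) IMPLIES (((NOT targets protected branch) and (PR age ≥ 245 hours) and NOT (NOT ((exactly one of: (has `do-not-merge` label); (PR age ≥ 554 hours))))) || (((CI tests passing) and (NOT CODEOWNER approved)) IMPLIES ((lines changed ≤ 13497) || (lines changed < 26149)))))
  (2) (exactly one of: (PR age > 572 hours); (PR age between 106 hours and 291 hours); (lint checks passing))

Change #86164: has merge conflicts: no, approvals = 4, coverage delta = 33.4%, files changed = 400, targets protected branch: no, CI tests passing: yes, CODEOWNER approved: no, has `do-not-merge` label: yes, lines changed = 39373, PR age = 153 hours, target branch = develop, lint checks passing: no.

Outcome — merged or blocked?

Atomic conditions:
  lint checks passing: no → false
  target branch ∈ {hotfix, main, release}: develop is not in the set → false
  approvals ≤ 1: 4 ≤ 1 is false
  lines changed < 37176: 39373 < 37176 is false
  files changed > 548: 400 > 548 is false
  coverage delta < 19.9%: 33.4 < 19.9 is false
  has merge conflicts: no → false
  NOT targets protected branch: no → true
  PR age ≥ 245 hours: 153 ≥ 245 is false
  has `do-not-merge` label: yes → true
  PR age ≥ 554 hours: 153 ≥ 554 is false
  CI tests passing: yes → true
  NOT CODEOWNER approved: no → true
  lines changed ≤ 13497: 39373 ≤ 13497 is false
  lines changed < 26149: 39373 < 26149 is false
  PR age > 572 hours: 153 > 572 is false
  PR age between 106 hours and 291 hours: 153 in [106, 291] is true
Combine:
[1.1.1] false OR false = false
[1.1.2] false OR false = false
[1.1.3.2.1] false → false (antecedent false ⇒ implication holds) = true
[1.1.3.2] NOT true = false
[1.1.3] false OR false = false
[1.1] false OR false OR false = false
[1.2.1.3.1.1] exactly-one(true, false) = true
[1.2.1.3.1] NOT true = false
[1.2.1.3] NOT false = true
[1.2.1] true AND false AND true = false
[1.2.2.1] true AND true = true
[1.2.2.2] false OR false = false
[1.2.2] true → false = false
[1.2] false OR false = false
[1] false → false (antecedent false ⇒ implication holds) = true
[2] exactly-one(false, true, false) = true
[root] true AND true = true
Overall: true → merged

Merged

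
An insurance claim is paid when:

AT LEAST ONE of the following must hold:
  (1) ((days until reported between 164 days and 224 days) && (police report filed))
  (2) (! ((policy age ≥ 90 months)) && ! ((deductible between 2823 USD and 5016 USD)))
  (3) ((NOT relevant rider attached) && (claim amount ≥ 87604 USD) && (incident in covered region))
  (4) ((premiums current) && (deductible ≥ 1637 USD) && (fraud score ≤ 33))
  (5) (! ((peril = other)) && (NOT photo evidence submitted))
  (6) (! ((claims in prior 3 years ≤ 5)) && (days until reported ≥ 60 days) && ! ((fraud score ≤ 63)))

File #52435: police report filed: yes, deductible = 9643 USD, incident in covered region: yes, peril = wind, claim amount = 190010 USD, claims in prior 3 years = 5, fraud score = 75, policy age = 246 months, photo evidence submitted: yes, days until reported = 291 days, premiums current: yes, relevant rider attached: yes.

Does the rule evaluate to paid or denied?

Atomic conditions:
  days until reported between 164 days and 224 days: 291 in [164, 224] is false
  police report filed: yes → true
  policy age ≥ 90 months: 246 ≥ 90 is true
  deductible between 2823 USD and 5016 USD: 9643 in [2823, 5016] is false
  NOT relevant rider attached: yes → false
  claim amount ≥ 87604 USD: 190010 ≥ 87604 is true
  incident in covered region: yes → true
  premiums current: yes → true
  deductible ≥ 1637 USD: 9643 ≥ 1637 is true
  fraud score ≤ 33: 75 ≤ 33 is false
  peril = other: wind == other is false
  NOT photo evidence submitted: yes → false
  claims in prior 3 years ≤ 5: 5 ≤ 5 is true
  days until reported ≥ 60 days: 291 ≥ 60 is true
  fraud score ≤ 63: 75 ≤ 63 is false
Combine:
[1] false AND true = false
[2.1] NOT true = false
[2.2] NOT false = true
[2] false AND true = false
[3] false AND true AND true = false
[4] true AND true AND false = false
[5.1] NOT false = true
[5] true AND false = false
[6.1] NOT true = false
[6.3] NOT false = true
[6] false AND true AND true = false
[root] false OR false OR false OR false OR false OR false = false
Overall: false → denied

Denied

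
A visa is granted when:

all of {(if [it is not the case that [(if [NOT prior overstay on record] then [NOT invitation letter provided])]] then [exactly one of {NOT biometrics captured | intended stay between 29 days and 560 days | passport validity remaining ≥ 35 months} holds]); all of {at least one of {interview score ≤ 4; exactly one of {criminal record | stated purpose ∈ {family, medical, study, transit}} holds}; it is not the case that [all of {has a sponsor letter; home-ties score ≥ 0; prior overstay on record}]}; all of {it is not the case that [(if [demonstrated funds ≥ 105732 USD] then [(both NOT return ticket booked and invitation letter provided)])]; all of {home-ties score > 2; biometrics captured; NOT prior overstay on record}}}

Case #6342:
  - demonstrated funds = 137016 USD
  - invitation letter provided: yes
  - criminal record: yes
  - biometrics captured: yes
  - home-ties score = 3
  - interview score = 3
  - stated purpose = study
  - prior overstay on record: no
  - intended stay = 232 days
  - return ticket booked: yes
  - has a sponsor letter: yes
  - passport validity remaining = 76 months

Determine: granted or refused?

Refused

Atomic conditions:
  NOT prior overstay on record: no → true
  NOT invitation letter provided: yes → false
  NOT biometrics captured: yes → false
  intended stay between 29 days and 560 days: 232 in [29, 560] is true
  passport validity remaining ≥ 35 months: 76 ≥ 35 is true
  interview score ≤ 4: 3 ≤ 4 is true
  criminal record: yes → true
  stated purpose ∈ {family, medical, study, transit}: study is in the set → true
  has a sponsor letter: yes → true
  home-ties score ≥ 0: 3 ≥ 0 is true
  prior overstay on record: no → false
  demonstrated funds ≥ 105732 USD: 137016 ≥ 105732 is true
  NOT return ticket booked: yes → false
  invitation letter provided: yes → true
  home-ties score > 2: 3 > 2 is true
  biometrics captured: yes → true
Combine:
[1.1.1] true → false = false
[1.1] NOT false = true
[1.2] exactly-one(false, true, true) = false
[1] true → false = false
[2.1.2] exactly-one(true, true) = false
[2.1] true OR false = true
[2.2.1] true AND true AND false = false
[2.2] NOT false = true
[2] true AND true = true
[3.1.1.2] false AND true = false
[3.1.1] true → false = false
[3.1] NOT false = true
[3.2] true AND true AND true = true
[3] true AND true = true
[root] false AND true AND true = false
Overall: false → refused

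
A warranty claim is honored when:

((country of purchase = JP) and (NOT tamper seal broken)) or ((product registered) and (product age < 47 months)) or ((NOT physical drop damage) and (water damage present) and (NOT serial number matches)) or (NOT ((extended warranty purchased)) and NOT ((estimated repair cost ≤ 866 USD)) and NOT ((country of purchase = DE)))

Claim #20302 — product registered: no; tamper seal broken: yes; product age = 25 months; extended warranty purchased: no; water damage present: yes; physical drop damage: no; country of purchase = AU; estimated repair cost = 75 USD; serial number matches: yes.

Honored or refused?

Refused

Atomic conditions:
  country of purchase = JP: AU == JP is false
  NOT tamper seal broken: yes → false
  product registered: no → false
  product age < 47 months: 25 < 47 is true
  NOT physical drop damage: no → true
  water damage present: yes → true
  NOT serial number matches: yes → false
  extended warranty purchased: no → false
  estimated repair cost ≤ 866 USD: 75 ≤ 866 is true
  country of purchase = DE: AU == DE is false
Combine:
[1] false AND false = false
[2] false AND true = false
[3] true AND true AND false = false
[4.1] NOT false = true
[4.2] NOT true = false
[4.3] NOT false = true
[4] true AND false AND true = false
[root] false OR false OR false OR false = false
Overall: false → refused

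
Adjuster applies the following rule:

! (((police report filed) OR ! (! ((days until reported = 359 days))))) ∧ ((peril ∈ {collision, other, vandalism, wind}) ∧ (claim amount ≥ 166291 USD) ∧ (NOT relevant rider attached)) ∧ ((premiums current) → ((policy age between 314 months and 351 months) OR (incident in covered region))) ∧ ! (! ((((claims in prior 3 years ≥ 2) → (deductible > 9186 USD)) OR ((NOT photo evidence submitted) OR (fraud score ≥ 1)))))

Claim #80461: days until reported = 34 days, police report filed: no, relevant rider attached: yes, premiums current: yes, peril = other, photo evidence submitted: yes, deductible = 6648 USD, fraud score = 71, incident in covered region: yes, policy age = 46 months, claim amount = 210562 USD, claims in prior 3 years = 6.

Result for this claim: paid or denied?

Atomic conditions:
  police report filed: no → false
  days until reported = 359 days: 34 == 359 is false
  peril ∈ {collision, other, vandalism, wind}: other is in the set → true
  claim amount ≥ 166291 USD: 210562 ≥ 166291 is true
  NOT relevant rider attached: yes → false
  premiums current: yes → true
  policy age between 314 months and 351 months: 46 in [314, 351] is false
  incident in covered region: yes → true
  claims in prior 3 years ≥ 2: 6 ≥ 2 is true
  deductible > 9186 USD: 6648 > 9186 is false
  NOT photo evidence submitted: yes → false
  fraud score ≥ 1: 71 ≥ 1 is true
Combine:
[1.1.2.1] NOT false = true
[1.1.2] NOT true = false
[1.1] false OR false = false
[1] NOT false = true
[2] true AND true AND false = false
[3.2] false OR true = true
[3] true → true = true
[4.1.1.1] true → false = false
[4.1.1.2] false OR true = true
[4.1.1] false OR true = true
[4.1] NOT true = false
[4] NOT false = true
[root] true AND false AND true AND true = false
Overall: false → denied

Denied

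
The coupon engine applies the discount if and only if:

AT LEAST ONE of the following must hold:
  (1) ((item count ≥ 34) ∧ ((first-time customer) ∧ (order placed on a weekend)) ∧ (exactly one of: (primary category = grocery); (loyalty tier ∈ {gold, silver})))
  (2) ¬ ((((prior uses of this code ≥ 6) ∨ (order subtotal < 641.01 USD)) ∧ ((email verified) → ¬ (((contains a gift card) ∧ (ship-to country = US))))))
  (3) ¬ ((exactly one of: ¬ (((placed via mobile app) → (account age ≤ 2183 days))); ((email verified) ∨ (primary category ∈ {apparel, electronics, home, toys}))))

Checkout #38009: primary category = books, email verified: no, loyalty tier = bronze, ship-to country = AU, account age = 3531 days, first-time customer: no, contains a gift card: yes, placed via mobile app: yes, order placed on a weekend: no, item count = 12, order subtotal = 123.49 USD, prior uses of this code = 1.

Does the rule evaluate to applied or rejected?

Atomic conditions:
  item count ≥ 34: 12 ≥ 34 is false
  first-time customer: no → false
  order placed on a weekend: no → false
  primary category = grocery: books == grocery is false
  loyalty tier ∈ {gold, silver}: bronze is not in the set → false
  prior uses of this code ≥ 6: 1 ≥ 6 is false
  order subtotal < 641.01 USD: 123.49 < 641.01 is true
  email verified: no → false
  contains a gift card: yes → true
  ship-to country = US: AU == US is false
  placed via mobile app: yes → true
  account age ≤ 2183 days: 3531 ≤ 2183 is false
  primary category ∈ {apparel, electronics, home, toys}: books is not in the set → false
Combine:
[1.2] false AND false = false
[1.3] exactly-one(false, false) = false
[1] false AND false AND false = false
[2.1.1] false OR true = true
[2.1.2.2.1] true AND false = false
[2.1.2.2] NOT false = true
[2.1.2] false → true (antecedent false ⇒ implication holds) = true
[2.1] true AND true = true
[2] NOT true = false
[3.1.1.1] true → false = false
[3.1.1] NOT false = true
[3.1.2] false OR false = false
[3.1] exactly-one(true, false) = true
[3] NOT true = false
[root] false OR false OR false = false
Overall: false → rejected

Rejected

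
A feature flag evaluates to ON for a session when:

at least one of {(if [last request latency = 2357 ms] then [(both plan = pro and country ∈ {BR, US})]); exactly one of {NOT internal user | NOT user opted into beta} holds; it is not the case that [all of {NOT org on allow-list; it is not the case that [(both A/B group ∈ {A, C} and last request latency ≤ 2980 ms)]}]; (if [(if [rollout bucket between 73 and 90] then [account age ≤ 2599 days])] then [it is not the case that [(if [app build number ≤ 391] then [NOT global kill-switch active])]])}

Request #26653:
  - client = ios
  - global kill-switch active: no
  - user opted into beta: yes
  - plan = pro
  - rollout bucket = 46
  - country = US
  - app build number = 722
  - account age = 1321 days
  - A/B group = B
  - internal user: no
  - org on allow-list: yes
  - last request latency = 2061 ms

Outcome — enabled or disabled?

Enabled

Atomic conditions:
  last request latency = 2357 ms: 2061 == 2357 is false
  plan = pro: pro == pro is true
  country ∈ {BR, US}: US is in the set → true
  NOT internal user: no → true
  NOT user opted into beta: yes → false
  NOT org on allow-list: yes → false
  A/B group ∈ {A, C}: B is not in the set → false
  last request latency ≤ 2980 ms: 2061 ≤ 2980 is true
  rollout bucket between 73 and 90: 46 in [73, 90] is false
  account age ≤ 2599 days: 1321 ≤ 2599 is true
  app build number ≤ 391: 722 ≤ 391 is false
  NOT global kill-switch active: no → true
Combine:
[1.2] true AND true = true
[1] false → true (antecedent false ⇒ implication holds) = true
[2] exactly-one(true, false) = true
[3.1.2.1] false AND true = false
[3.1.2] NOT false = true
[3.1] false AND true = false
[3] NOT false = true
[4.1] false → true (antecedent false ⇒ implication holds) = true
[4.2.1] false → true (antecedent false ⇒ implication holds) = true
[4.2] NOT true = false
[4] true → false = false
[root] true OR true OR true OR false = true
Overall: true → enabled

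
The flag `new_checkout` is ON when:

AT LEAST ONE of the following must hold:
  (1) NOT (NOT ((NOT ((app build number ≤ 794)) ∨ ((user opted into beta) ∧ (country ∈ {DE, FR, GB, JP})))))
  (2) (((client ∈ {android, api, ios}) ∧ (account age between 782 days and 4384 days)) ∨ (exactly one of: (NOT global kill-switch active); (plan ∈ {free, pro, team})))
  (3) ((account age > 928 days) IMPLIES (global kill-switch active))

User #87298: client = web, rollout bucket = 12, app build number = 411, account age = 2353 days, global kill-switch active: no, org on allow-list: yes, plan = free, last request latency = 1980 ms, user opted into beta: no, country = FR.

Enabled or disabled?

Atomic conditions:
  app build number ≤ 794: 411 ≤ 794 is true
  user opted into beta: no → false
  country ∈ {DE, FR, GB, JP}: FR is in the set → true
  client ∈ {android, api, ios}: web is not in the set → false
  account age between 782 days and 4384 days: 2353 in [782, 4384] is true
  NOT global kill-switch active: no → true
  plan ∈ {free, pro, team}: free is in the set → true
  account age > 928 days: 2353 > 928 is true
  global kill-switch active: no → false
Combine:
[1.1.1.1] NOT true = false
[1.1.1.2] false AND true = false
[1.1.1] false OR false = false
[1.1] NOT false = true
[1] NOT true = false
[2.1] false AND true = false
[2.2] exactly-one(true, true) = false
[2] false OR false = false
[3] true → false = false
[root] false OR false OR false = false
Overall: false → disabled

Disabled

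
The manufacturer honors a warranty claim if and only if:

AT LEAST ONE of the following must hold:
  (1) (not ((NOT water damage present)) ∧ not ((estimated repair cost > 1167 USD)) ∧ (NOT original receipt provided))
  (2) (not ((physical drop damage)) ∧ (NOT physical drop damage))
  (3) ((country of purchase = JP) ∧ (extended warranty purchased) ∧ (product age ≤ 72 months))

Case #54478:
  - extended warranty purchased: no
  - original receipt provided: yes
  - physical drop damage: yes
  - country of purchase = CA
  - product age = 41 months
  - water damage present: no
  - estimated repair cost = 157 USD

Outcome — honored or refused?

Atomic conditions:
  NOT water damage present: no → true
  estimated repair cost > 1167 USD: 157 > 1167 is false
  NOT original receipt provided: yes → false
  physical drop damage: yes → true
  NOT physical drop damage: yes → false
  country of purchase = JP: CA == JP is false
  extended warranty purchased: no → false
  product age ≤ 72 months: 41 ≤ 72 is true
Combine:
[1.1] NOT true = false
[1.2] NOT false = true
[1] false AND true AND false = false
[2.1] NOT true = false
[2] false AND false = false
[3] false AND false AND true = false
[root] false OR false OR false = false
Overall: false → refused

Refused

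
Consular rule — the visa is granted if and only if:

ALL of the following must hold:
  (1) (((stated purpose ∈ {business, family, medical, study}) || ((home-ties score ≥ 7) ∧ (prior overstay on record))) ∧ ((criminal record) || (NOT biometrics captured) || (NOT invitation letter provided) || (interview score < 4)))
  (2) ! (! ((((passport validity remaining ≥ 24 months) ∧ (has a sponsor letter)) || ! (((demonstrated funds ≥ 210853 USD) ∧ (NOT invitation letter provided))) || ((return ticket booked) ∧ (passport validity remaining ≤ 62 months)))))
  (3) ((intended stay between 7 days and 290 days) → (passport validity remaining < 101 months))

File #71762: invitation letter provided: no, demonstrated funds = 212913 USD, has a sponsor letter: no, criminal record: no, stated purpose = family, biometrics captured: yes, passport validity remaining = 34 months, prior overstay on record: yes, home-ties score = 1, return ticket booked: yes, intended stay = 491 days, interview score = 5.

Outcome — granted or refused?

Granted

Atomic conditions:
  stated purpose ∈ {business, family, medical, study}: family is in the set → true
  home-ties score ≥ 7: 1 ≥ 7 is false
  prior overstay on record: yes → true
  criminal record: no → false
  NOT biometrics captured: yes → false
  NOT invitation letter provided: no → true
  interview score < 4: 5 < 4 is false
  passport validity remaining ≥ 24 months: 34 ≥ 24 is true
  has a sponsor letter: no → false
  demonstrated funds ≥ 210853 USD: 212913 ≥ 210853 is true
  return ticket booked: yes → true
  passport validity remaining ≤ 62 months: 34 ≤ 62 is true
  intended stay between 7 days and 290 days: 491 in [7, 290] is false
  passport validity remaining < 101 months: 34 < 101 is true
Combine:
[1.1.2] false AND true = false
[1.1] true OR false = true
[1.2] false OR false OR true OR false = true
[1] true AND true = true
[2.1.1.1] true AND false = false
[2.1.1.2.1] true AND true = true
[2.1.1.2] NOT true = false
[2.1.1.3] true AND true = true
[2.1.1] false OR false OR true = true
[2.1] NOT true = false
[2] NOT false = true
[3] false → true (antecedent false ⇒ implication holds) = true
[root] true AND true AND true = true
Overall: true → granted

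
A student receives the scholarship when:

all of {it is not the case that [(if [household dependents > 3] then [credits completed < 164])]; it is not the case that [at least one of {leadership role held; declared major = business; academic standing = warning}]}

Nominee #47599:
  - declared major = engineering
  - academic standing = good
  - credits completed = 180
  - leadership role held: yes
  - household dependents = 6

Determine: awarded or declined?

Declined

Atomic conditions:
  household dependents > 3: 6 > 3 is true
  credits completed < 164: 180 < 164 is false
  leadership role held: yes → true
  declared major = business: engineering == business is false
  academic standing = warning: good == warning is false
Combine:
[1.1] true → false = false
[1] NOT false = true
[2.1] true OR false OR false = true
[2] NOT true = false
[root] true AND false = false
Overall: false → declined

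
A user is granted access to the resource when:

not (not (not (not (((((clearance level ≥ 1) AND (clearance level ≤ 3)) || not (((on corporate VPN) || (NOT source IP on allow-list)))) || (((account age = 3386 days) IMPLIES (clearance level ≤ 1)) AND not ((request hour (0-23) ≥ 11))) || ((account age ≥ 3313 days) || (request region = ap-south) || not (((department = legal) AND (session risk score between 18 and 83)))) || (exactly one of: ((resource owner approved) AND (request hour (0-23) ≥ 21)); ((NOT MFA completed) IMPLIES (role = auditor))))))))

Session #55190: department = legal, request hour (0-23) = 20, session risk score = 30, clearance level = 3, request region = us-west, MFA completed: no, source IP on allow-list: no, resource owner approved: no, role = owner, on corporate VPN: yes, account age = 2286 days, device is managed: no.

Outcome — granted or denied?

Atomic conditions:
  clearance level ≥ 1: 3 ≥ 1 is true
  clearance level ≤ 3: 3 ≤ 3 is true
  on corporate VPN: yes → true
  NOT source IP on allow-list: no → true
  account age = 3386 days: 2286 == 3386 is false
  clearance level ≤ 1: 3 ≤ 1 is false
  request hour (0-23) ≥ 11: 20 ≥ 11 is true
  account age ≥ 3313 days: 2286 ≥ 3313 is false
  request region = ap-south: us-west == ap-south is false
  department = legal: legal == legal is true
  session risk score between 18 and 83: 30 in [18, 83] is true
  resource owner approved: no → false
  request hour (0-23) ≥ 21: 20 ≥ 21 is false
  NOT MFA completed: no → true
  role = auditor: owner == auditor is false
Combine:
[1.1.1.1.1.1] true AND true = true
[1.1.1.1.1.2.1] true OR true = true
[1.1.1.1.1.2] NOT true = false
[1.1.1.1.1] true OR false = true
[1.1.1.1.2.1] false → false (antecedent false ⇒ implication holds) = true
[1.1.1.1.2.2] NOT true = false
[1.1.1.1.2] true AND false = false
[1.1.1.1.3.3.1] true AND true = true
[1.1.1.1.3.3] NOT true = false
[1.1.1.1.3] false OR false OR false = false
[1.1.1.1.4.1] false AND false = false
[1.1.1.1.4.2] true → false = false
[1.1.1.1.4] exactly-one(false, false) = false
[1.1.1.1] true OR false OR false OR false = true
[1.1.1] NOT true = false
[1.1] NOT false = true
[1] NOT true = false
[root] NOT false = true
Overall: true → granted

Granted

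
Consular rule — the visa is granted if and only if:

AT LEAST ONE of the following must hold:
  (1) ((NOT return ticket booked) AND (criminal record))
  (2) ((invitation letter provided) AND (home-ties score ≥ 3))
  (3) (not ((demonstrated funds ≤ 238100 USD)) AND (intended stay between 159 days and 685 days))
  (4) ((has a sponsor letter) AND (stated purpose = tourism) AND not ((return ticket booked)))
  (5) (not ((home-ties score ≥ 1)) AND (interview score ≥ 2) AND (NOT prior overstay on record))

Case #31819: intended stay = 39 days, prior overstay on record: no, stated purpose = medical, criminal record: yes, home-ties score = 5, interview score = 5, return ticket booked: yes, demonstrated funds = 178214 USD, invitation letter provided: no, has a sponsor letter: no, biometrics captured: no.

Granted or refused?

Atomic conditions:
  NOT return ticket booked: yes → false
  criminal record: yes → true
  invitation letter provided: no → false
  home-ties score ≥ 3: 5 ≥ 3 is true
  demonstrated funds ≤ 238100 USD: 178214 ≤ 238100 is true
  intended stay between 159 days and 685 days: 39 in [159, 685] is false
  has a sponsor letter: no → false
  stated purpose = tourism: medical == tourism is false
  return ticket booked: yes → true
  home-ties score ≥ 1: 5 ≥ 1 is true
  interview score ≥ 2: 5 ≥ 2 is true
  NOT prior overstay on record: no → true
Combine:
[1] false AND true = false
[2] false AND true = false
[3.1] NOT true = false
[3] false AND false = false
[4.3] NOT true = false
[4] false AND false AND false = false
[5.1] NOT true = false
[5] false AND true AND true = false
[root] false OR false OR false OR false OR false = false
Overall: false → refused

Refused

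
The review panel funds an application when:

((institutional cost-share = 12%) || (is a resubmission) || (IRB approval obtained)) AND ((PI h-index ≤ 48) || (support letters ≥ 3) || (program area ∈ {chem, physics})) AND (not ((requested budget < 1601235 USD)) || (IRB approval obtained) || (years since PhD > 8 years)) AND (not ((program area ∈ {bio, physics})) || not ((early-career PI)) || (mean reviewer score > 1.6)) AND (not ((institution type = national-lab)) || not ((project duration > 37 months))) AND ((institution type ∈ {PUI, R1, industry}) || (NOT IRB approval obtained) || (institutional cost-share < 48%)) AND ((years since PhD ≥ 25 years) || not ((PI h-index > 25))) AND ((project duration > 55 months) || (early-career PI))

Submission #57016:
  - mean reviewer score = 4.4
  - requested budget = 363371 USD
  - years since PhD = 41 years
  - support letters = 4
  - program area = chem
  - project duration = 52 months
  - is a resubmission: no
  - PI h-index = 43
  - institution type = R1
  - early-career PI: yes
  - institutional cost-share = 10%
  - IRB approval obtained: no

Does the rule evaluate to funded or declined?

Atomic conditions:
  institutional cost-share = 12%: 10 == 12 is false
  is a resubmission: no → false
  IRB approval obtained: no → false
  PI h-index ≤ 48: 43 ≤ 48 is true
  support letters ≥ 3: 4 ≥ 3 is true
  program area ∈ {chem, physics}: chem is in the set → true
  requested budget < 1601235 USD: 363371 < 1601235 is true
  years since PhD > 8 years: 41 > 8 is true
  program area ∈ {bio, physics}: chem is not in the set → false
  early-career PI: yes → true
  mean reviewer score > 1.6: 4.4 > 1.6 is true
  institution type = national-lab: R1 == national-lab is false
  project duration > 37 months: 52 > 37 is true
  institution type ∈ {PUI, R1, industry}: R1 is in the set → true
  NOT IRB approval obtained: no → true
  institutional cost-share < 48%: 10 < 48 is true
  years since PhD ≥ 25 years: 41 ≥ 25 is true
  PI h-index > 25: 43 > 25 is true
  project duration > 55 months: 52 > 55 is false
Combine:
[1] false OR false OR false = false
[2] true OR true OR true = true
[3.1] NOT true = false
[3] false OR false OR true = true
[4.1] NOT false = true
[4.2] NOT true = false
[4] true OR false OR true = true
[5.1] NOT false = true
[5.2] NOT true = false
[5] true OR false = true
[6] true OR true OR true = true
[7.2] NOT true = false
[7] true OR false = true
[8] false OR true = true
[root] false AND true AND true AND true AND true AND true AND true AND true = false
Overall: false → declined

Declined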